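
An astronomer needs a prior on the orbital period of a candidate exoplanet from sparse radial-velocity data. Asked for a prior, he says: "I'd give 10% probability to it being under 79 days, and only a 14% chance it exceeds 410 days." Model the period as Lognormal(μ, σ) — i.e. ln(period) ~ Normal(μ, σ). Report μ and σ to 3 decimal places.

If T ~ Lognormal(μ,σ) then ln T ~ Normal(μ,σ), so the p-quantile of ln T is μ + z_p·σ.
ln(79) = 4.369 and ln(410) = 6.016; z_{0.1} = -1.282, z_{0.86} = 1.08.
σ = (6.016 − 4.369)/(1.08 − (-1.282)) = 0.697.
μ = 4.369 − (-1.282)·0.697 = 5.263.

μ ≈ 5.263, σ ≈ 0.697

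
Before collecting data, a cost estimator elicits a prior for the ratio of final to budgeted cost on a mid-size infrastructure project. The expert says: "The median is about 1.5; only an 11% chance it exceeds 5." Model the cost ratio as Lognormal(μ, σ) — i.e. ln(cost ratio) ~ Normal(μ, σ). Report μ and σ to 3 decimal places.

If T ~ Lognormal(μ,σ) then ln T ~ Normal(μ,σ), so the p-quantile of ln T is μ + z_p·σ.
ln(1.5) = 0.4055 and ln(5) = 1.609; z_{0.5} = 0, z_{0.89} = 1.227.
σ = (1.609 − 0.4055)/(1.227 − (0)) = 0.982.
μ = 0.4055 − (0)·0.982 = 0.405.

μ ≈ 0.405, σ ≈ 0.982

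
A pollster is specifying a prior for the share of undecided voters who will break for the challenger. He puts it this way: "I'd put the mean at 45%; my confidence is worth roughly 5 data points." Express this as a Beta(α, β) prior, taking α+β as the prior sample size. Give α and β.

Under the effective-sample-size interpretation, Beta(α, β) has prior mean α/(α+β) and prior sample size α+β.
So α+β = 5 and α/(α+β) = 0.45, giving α = 0.45·5 = 2.25 and β = 5 − 2.25 = 2.75.

α = 2.25, β = 2.75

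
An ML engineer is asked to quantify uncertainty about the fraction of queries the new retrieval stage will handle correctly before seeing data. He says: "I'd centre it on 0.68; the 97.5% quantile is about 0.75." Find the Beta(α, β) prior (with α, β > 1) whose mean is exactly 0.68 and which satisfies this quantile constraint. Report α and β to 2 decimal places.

With mean 0.68 fixed, write α = 0.68s, β = 0.32s where s = α+β.
Need P(θ < 0.75) = 0.975 under Beta(0.68s, 0.32s). Normal approximation: (q−m)/√(m(1−m)/s) ≈ z_{0.975} = 1.96, so s ≈ 0.68·0.32·(1.96)²/(0.75−0.68)² = 170.6.
At s = 170.6: P(θ<0.75) ≈ 0.979. Adjusting to match 0.975 gives s ≈ 159.07.
So α = 0.68·159.07 ≈ 108.17, β = 0.32·159.07 ≈ 50.90.

α ≈ 108.17, β ≈ 50.90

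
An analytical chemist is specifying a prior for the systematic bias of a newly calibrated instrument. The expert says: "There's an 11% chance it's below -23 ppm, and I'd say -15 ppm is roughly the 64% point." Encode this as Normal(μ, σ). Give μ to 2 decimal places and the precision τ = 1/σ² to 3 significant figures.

For Normal(μ,σ), the p-quantile is μ + z_p·σ. Here z_{0.11} = -1.227, z_{0.64} = 0.3585.
So -23 = μ − 1.227σ and -15 = μ + 0.3585σ.
Subtracting: σ = (-15 − -23)/(0.3585 − (-1.227)) = 5.05.
Then μ = -23 − (-1.227)·5.05 = -16.81.
Precision τ = 1/σ² = 1/5.047² = 0.0393.

μ = -16.81, τ = 0.0393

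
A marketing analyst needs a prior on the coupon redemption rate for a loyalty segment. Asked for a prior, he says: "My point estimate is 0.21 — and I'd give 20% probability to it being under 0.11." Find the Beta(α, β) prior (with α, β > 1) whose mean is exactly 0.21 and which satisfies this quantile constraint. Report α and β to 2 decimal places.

With mean 0.21 fixed, write α = 0.21s, β = 0.79s where s = α+β.
Need P(θ < 0.11) = 0.2 under Beta(0.21s, 0.79s). Normal approximation: (q−m)/√(m(1−m)/s) ≈ z_{0.2} = -0.842, so s ≈ 0.21·0.79·(-0.842)²/(0.11−0.21)² = 11.8.
At s = 11.8: P(θ<0.11) ≈ 0.205. Adjusting to match 0.2 gives s ≈ 12.09.
So α = 0.21·12.09 ≈ 2.54, β = 0.79·12.09 ≈ 9.55.

α ≈ 2.54, β ≈ 9.55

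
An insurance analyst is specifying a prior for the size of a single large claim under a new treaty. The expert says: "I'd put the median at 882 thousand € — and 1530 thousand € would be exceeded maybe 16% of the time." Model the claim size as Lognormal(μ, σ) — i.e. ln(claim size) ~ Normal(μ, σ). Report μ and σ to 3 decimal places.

μ ≈ 6.782, σ ≈ 0.554

If T ~ Lognormal(μ,σ) then ln T ~ Normal(μ,σ), so the p-quantile of ln T is μ + z_p·σ.
ln(882) = 6.782 and ln(1530) = 7.333; z_{0.5} = 0, z_{0.84} = 0.9945.
σ = (7.333 − 6.782)/(0.9945 − (0)) = 0.554.
μ = 6.782 − (0)·0.554 = 6.782.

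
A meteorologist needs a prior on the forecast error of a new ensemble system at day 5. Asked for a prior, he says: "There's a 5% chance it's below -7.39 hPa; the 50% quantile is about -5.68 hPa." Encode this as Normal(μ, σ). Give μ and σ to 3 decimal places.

For Normal(μ,σ), the p-quantile is μ + z_p·σ. Here z_{0.05} = -1.645, z_{0.5} = 0.
So -7.39 = μ − 1.645σ and -5.68 = μ + 0σ.
Subtracting: σ = (-5.68 − -7.39)/(0 − (-1.645)) = 1.040.
Then μ = -7.39 − (-1.645)·1.040 = -5.680.

μ = -5.680, σ = 1.040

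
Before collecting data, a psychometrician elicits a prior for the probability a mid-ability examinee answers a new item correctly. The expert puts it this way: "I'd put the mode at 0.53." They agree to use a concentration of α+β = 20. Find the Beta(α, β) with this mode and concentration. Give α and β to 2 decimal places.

α = 10.54, β = 9.46

For α,β > 1 the Beta mode is (α−1)/(α+β−2). With α+β = 20, the mode is (α−1)/18.
Set (α−1)/18 = 0.53 → α = 1 + 0.53·18 = 10.54.
β = 20 − α = 9.46.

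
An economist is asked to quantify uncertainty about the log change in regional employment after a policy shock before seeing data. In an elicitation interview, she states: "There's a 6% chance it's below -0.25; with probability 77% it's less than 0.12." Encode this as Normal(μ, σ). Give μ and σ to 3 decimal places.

μ = 0.001, σ = 0.161

The p-quantile of Normal(μ,σ) is μ + z_p·σ, with z_{0.06} = -1.555 and z_{0.77} = 0.7388.
Eliminate σ: μ = (z₂·x₁ − z₁·x₂)/(z₂ − z₁) = (0.7388·-0.25 − (-1.555)·0.12)/2.294 = 0.001.
Then σ = (x₂ − x₁)/(z₂ − z₁) = (0.12 − -0.25)/2.294 = 0.161.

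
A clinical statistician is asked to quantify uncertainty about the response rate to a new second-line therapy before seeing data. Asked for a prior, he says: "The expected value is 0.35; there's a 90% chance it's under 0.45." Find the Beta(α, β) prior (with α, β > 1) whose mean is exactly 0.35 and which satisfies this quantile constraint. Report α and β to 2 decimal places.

With mean 0.35 fixed, write α = 0.35s, β = 0.65s where s = α+β.
Need P(θ < 0.45) = 0.9 under Beta(0.35s, 0.65s). Normal approximation: (q−m)/√(m(1−m)/s) ≈ z_{0.9} = 1.28, so s ≈ 0.35·0.65·(1.28)²/(0.45−0.35)² = 37.4.
At s = 37.4: P(θ<0.45) ≈ 0.897. Adjusting to match 0.9 gives s ≈ 38.25.
So α = 0.35·38.25 ≈ 13.39, β = 0.65·38.25 ≈ 24.86.

α ≈ 13.39, β ≈ 24.86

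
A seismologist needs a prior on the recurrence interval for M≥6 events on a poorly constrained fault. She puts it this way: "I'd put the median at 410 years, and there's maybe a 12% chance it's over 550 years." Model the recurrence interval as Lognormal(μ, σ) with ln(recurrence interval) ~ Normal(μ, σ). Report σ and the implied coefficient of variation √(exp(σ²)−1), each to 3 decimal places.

σ ≈ 0.250, CV ≈ 0.254

If T ~ Lognormal(μ,σ) then ln T ~ Normal(μ,σ), so the p-quantile of ln T is μ + z_p·σ.
ln(410) = 6.016 and ln(550) = 6.31; z_{0.5} = 0, z_{0.88} = 1.175.
σ = (6.31 − 6.016)/(1.175 − (0)) = 0.250.
μ = 6.016 − (0)·0.250 = 6.016.
CV = √(exp(σ²)−1) = √(exp(0.0625)−1) = 0.254.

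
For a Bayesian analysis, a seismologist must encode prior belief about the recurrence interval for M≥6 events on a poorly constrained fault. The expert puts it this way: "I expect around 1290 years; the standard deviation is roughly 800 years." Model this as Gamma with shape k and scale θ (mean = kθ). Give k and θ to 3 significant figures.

k ≈ 2.6, θ ≈ 496

For Gamma(k, scale θ): mean = kθ, variance = kθ², so CV = 1/√k.
CV = SD/mean = 800/1290 = 0.6202, hence k = 1/CV² = 2.6.
Then θ = mean/k = 1290/2.6 = 496.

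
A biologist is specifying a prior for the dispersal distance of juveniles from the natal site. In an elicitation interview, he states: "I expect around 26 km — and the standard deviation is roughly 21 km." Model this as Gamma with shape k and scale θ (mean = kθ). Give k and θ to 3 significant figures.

k ≈ 1.53, θ ≈ 17

For Gamma(k, scale θ): mean = kθ, variance = kθ², so CV = 1/√k.
CV = SD/mean = 21/26 = 0.8077, hence k = 1/CV² = 1.53.
Then θ = mean/k = 26/1.53 = 17.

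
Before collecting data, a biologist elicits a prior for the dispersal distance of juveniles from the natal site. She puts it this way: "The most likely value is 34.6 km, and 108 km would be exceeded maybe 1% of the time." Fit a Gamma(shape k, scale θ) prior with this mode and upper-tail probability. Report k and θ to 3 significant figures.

k ≈ 4.44, θ ≈ 10.1

Gamma(k,θ) with k>1 has mode (k−1)θ, so θ = 34.6/(k−1).
Need P(X < 108) = 0.99 with θ tied to k this way. Start at k = 2, θ = 34.6: P(X<108) ≈ 0.818.
Too low — raise k to concentrate. Iterating converges to k ≈ 4.44.
Then θ = 34.6/(4.44−1) ≈ 10.1.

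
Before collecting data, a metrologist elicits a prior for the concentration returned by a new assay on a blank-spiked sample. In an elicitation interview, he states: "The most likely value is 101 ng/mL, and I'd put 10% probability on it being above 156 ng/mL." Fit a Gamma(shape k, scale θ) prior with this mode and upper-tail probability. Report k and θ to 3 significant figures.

k ≈ 10.9, θ ≈ 10.2

Gamma(k,θ) with k>1 has mode (k−1)θ, so θ = 101/(k−1).
Need P(X < 156) = 0.9 with θ tied to k this way. Start at k = 2, θ = 101: P(X<156) ≈ 0.457.
Too low — raise k to concentrate. Iterating converges to k ≈ 10.9.
Then θ = 101/(10.9−1) ≈ 10.2.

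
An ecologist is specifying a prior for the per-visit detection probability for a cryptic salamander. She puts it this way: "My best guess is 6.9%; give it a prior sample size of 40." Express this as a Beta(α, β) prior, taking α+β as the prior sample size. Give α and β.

Under the effective-sample-size interpretation, Beta(α, β) has prior mean α/(α+β) and prior sample size α+β.
So α+β = 40 and α/(α+β) = 0.069, giving α = 0.069·40 = 2.76 and β = 40 − 2.76 = 37.24.

α = 2.76, β = 37.24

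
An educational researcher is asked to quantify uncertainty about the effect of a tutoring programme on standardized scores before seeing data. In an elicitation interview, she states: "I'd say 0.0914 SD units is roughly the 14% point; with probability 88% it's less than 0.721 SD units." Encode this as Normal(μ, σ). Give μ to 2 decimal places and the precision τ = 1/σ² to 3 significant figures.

μ = 0.39, τ = 12.8

For Normal(μ,σ), the p-quantile is μ + z_p·σ. Here z_{0.14} = -1.08, z_{0.88} = 1.175.
So 0.0914 = μ − 1.08σ and 0.721 = μ + 1.175σ.
Subtracting: σ = (0.721 − 0.0914)/(1.175 − (-1.08)) = 0.28.
Then μ = 0.0914 − (-1.08)·0.28 = 0.39.
Precision τ = 1/σ² = 1/0.2792² = 12.8.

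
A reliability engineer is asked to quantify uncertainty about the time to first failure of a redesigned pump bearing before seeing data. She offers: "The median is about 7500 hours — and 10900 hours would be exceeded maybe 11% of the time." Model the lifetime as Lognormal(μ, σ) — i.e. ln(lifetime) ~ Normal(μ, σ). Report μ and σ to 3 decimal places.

μ ≈ 8.923, σ ≈ 0.305

If T ~ Lognormal(μ,σ) then ln T ~ Normal(μ,σ), so the p-quantile of ln T is μ + z_p·σ.
ln(7500) = 8.923 and ln(10900) = 9.297; z_{0.5} = 0, z_{0.89} = 1.227.
σ = (9.297 − 8.923)/(1.227 − (0)) = 0.305.
μ = 8.923 − (0)·0.305 = 8.923.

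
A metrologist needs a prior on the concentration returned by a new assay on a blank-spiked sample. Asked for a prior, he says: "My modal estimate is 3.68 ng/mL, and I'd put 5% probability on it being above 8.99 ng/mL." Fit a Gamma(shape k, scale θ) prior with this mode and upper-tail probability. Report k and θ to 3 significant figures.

k ≈ 4.41, θ ≈ 1.08

Gamma(k,θ) with k>1 has mode (k−1)θ, so θ = 3.68/(k−1).
Need P(X < 8.99) = 0.95 with θ tied to k this way. Start at k = 2, θ = 3.68: P(X<8.99) ≈ 0.701.
Too low — raise k to concentrate. Iterating converges to k ≈ 4.41.
Then θ = 3.68/(4.41−1) ≈ 1.08.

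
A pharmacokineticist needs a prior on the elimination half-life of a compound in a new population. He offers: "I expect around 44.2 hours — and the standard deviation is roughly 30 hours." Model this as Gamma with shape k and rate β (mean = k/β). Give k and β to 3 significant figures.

k ≈ 2.17, β ≈ 0.0491

For Gamma(k, rate β): mean = k/β, variance = k/β², so CV = 1/√k.
CV = SD/mean = 30/44.2 = 0.6787, hence k = 1/CV² = 2.17.
Then β = k/mean = 2.17/44.2 = 0.0491.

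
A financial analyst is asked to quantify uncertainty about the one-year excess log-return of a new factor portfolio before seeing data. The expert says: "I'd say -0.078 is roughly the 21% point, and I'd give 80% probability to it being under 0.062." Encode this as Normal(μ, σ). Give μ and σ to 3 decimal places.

The p-quantile of Normal(μ,σ) is μ + z_p·σ, with z_{0.21} = -0.8064 and z_{0.8} = 0.8416.
Eliminate σ: μ = (z₂·x₁ − z₁·x₂)/(z₂ − z₁) = (0.8416·-0.078 − (-0.8064)·0.062)/1.648 = -0.009.
Then σ = (x₂ − x₁)/(z₂ − z₁) = (0.062 − -0.078)/1.648 = 0.085.

μ = -0.009, σ = 0.085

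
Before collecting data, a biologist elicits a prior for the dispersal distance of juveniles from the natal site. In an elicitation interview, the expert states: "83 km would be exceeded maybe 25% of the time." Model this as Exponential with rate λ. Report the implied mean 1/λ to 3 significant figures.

P(T > 83.0) = e^(−λ·83.0) = 0.25, so λ = −ln(0.25)/83.0 = 0.0167.
Mean = 1/λ = 59.9 km.

mean ≈ 59.9 km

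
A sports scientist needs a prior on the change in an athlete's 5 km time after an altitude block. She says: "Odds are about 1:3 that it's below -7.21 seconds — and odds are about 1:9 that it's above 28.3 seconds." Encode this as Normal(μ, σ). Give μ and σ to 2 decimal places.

μ = 5.03, σ = 18.15

The p-quantile of Normal(μ,σ) is μ + z_p·σ, with z_{0.25} = -0.6745 and z_{0.9} = 1.282.
Eliminate σ: μ = (z₂·x₁ − z₁·x₂)/(z₂ − z₁) = (1.282·-7.21 − (-0.6745)·28.3)/1.956 = 5.03.
Then σ = (x₂ − x₁)/(z₂ − z₁) = (28.3 − -7.21)/1.956 = 18.15.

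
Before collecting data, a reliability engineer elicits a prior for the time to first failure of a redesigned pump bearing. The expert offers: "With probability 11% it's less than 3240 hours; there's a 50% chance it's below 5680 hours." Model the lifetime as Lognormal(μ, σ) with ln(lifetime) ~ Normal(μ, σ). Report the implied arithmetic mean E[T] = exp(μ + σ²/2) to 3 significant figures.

If T ~ Lognormal(μ,σ) then ln T ~ Normal(μ,σ), so the p-quantile of ln T is μ + z_p·σ.
ln(3240) = 8.083 and ln(5680) = 8.645; z_{0.11} = -1.227, z_{0.5} = 0.
σ = (8.645 − 8.083)/(0 − (-1.227)) = 0.458.
μ = 8.083 − (-1.227)·0.458 = 8.645.
E[T] = exp(μ + σ²/2) = exp(8.645 + 0.1047) = 6310 hours.

E[T] ≈ 6310 hours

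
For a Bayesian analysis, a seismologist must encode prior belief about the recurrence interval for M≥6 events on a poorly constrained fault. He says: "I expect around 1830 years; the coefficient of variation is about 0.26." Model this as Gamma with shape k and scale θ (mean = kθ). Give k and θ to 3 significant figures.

For Gamma(k, scale θ): mean = kθ, variance = kθ², so CV = 1/√k.
CV = 0.26, hence k = 1/CV² = 14.8.
Then θ = mean/k = 1830/14.8 = 124.

k ≈ 14.8, θ ≈ 124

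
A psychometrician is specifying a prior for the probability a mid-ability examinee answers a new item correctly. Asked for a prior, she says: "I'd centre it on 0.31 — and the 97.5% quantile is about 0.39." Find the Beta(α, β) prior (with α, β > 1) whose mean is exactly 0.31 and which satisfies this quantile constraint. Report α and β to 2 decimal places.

With mean 0.31 fixed, write α = 0.31s, β = 0.69s where s = α+β.
Need P(θ < 0.39) = 0.975 under Beta(0.31s, 0.69s). Normal approximation: (q−m)/√(m(1−m)/s) ≈ z_{0.975} = 1.96, so s ≈ 0.31·0.69·(1.96)²/(0.39−0.31)² = 128.4.
At s = 128.4: P(θ<0.39) ≈ 0.972. Adjusting to match 0.975 gives s ≈ 135.79.
So α = 0.31·135.79 ≈ 42.09, β = 0.69·135.79 ≈ 93.69.

α ≈ 42.09, β ≈ 93.69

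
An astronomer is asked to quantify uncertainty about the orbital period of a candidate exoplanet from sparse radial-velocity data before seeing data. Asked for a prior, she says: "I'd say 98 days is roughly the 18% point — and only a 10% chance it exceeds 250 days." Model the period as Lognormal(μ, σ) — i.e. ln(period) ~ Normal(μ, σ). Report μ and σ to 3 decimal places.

μ ≈ 4.975, σ ≈ 0.426

If T ~ Lognormal(μ,σ) then ln T ~ Normal(μ,σ), so the p-quantile of ln T is μ + z_p·σ.
ln(98) = 4.585 and ln(250) = 5.521; z_{0.18} = -0.9154, z_{0.9} = 1.282.
σ = (5.521 − 4.585)/(1.282 − (-0.9154)) = 0.426.
μ = 4.585 − (-0.9154)·0.426 = 4.975.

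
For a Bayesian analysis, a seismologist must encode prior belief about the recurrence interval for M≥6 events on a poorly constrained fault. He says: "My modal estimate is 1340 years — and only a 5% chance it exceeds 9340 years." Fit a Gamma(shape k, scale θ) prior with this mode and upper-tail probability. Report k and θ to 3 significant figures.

k ≈ 1.58, θ ≈ 2310

Gamma(k,θ) with k>1 has mode (k−1)θ, so θ = 1340/(k−1).
Need P(X < 9340) = 0.95 with θ tied to k this way. Start at k = 2, θ = 1340: P(X<9340) ≈ 0.993.
Too high — lower k to spread out. Iterating converges to k ≈ 1.58.
Then θ = 1340/(1.58−1) ≈ 2310.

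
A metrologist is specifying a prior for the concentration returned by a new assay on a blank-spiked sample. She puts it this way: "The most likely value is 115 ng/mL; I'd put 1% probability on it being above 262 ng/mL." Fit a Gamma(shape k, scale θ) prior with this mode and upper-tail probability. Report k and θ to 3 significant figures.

Gamma(k,θ) with k>1 has mode (k−1)θ, so θ = 115/(k−1).
Need P(X < 262) = 0.99 with θ tied to k this way. Start at k = 2, θ = 115: P(X<262) ≈ 0.664.
Too low — raise k to concentrate. Iterating converges to k ≈ 8.06.
Then θ = 115/(8.06−1) ≈ 16.3.

k ≈ 8.06, θ ≈ 16.3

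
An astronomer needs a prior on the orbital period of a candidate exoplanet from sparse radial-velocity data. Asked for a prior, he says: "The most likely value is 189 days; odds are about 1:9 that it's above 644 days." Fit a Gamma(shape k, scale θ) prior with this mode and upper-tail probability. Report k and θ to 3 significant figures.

k ≈ 2.25, θ ≈ 151

Gamma(k,θ) with k>1 has mode (k−1)θ, so θ = 189/(k−1).
Need P(X < 644) = 0.9 with θ tied to k this way. Start at k = 2, θ = 189: P(X<644) ≈ 0.854.
Too low — raise k to concentrate. Iterating converges to k ≈ 2.25.
Then θ = 189/(2.25−1) ≈ 151.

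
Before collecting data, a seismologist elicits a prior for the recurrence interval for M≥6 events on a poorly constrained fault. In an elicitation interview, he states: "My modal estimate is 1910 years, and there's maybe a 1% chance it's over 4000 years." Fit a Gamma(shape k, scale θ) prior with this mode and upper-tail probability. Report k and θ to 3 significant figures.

k ≈ 9.91, θ ≈ 214

Gamma(k,θ) with k>1 has mode (k−1)θ, so θ = 1910/(k−1).
Need P(X < 4000) = 0.99 with θ tied to k this way. Start at k = 2, θ = 1910: P(X<4000) ≈ 0.619.
Too low — raise k to concentrate. Iterating converges to k ≈ 9.91.
Then θ = 1910/(9.91−1) ≈ 214.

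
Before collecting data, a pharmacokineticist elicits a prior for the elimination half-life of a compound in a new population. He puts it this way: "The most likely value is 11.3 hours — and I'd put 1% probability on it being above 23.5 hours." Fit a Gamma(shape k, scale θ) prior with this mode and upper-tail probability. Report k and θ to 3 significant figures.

k ≈ 10.1, θ ≈ 1.24

Gamma(k,θ) with k>1 has mode (k−1)θ, so θ = 11.3/(k−1).
Need P(X < 23.5) = 0.99 with θ tied to k this way. Start at k = 2, θ = 11.3: P(X<23.5) ≈ 0.615.
Too low — raise k to concentrate. Iterating converges to k ≈ 10.1.
Then θ = 11.3/(10.1−1) ≈ 1.24.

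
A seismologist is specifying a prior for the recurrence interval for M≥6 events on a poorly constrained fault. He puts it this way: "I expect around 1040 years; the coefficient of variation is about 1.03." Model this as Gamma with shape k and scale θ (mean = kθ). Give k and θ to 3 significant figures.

For Gamma(k, scale θ): mean = kθ, variance = kθ², so CV = 1/√k.
CV = 1.03, hence k = 1/CV² = 0.943.
Then θ = mean/k = 1040/0.943 = 1100.

k ≈ 0.943, θ ≈ 1100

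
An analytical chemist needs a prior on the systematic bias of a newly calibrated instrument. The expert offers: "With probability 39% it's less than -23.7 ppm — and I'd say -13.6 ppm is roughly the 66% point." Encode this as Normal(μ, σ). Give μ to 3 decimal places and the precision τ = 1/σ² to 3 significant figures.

The p-quantile of Normal(μ,σ) is μ + z_p·σ, with z_{0.39} = -0.2793 and z_{0.66} = 0.4125.
Eliminate σ: μ = (z₂·x₁ − z₁·x₂)/(z₂ − z₁) = (0.4125·-23.7 − (-0.2793)·-13.6)/0.6918 = -19.622.
Then σ = (x₂ − x₁)/(z₂ − z₁) = (-13.6 − -23.7)/0.6918 = 14.600.
Precision τ = 1/σ² = 1/14.6² = 0.00469.

μ = -19.622, τ = 0.00469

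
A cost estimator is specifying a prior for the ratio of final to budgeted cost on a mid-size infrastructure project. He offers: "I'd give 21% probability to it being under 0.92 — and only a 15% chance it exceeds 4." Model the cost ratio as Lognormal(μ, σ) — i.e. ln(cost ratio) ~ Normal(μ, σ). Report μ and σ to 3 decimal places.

If T ~ Lognormal(μ,σ) then ln T ~ Normal(μ,σ), so the p-quantile of ln T is μ + z_p·σ.
ln(0.92) = -0.08338 and ln(4) = 1.386; z_{0.21} = -0.8064, z_{0.85} = 1.036.
σ = (1.386 − -0.08338)/(1.036 − (-0.8064)) = 0.797.
μ = -0.08338 − (-0.8064)·0.797 = 0.560.

μ ≈ 0.560, σ ≈ 0.797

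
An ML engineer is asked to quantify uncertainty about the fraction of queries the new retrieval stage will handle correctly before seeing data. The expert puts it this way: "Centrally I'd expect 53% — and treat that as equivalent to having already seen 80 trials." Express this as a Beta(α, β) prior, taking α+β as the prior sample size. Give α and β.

Under the effective-sample-size interpretation, Beta(α, β) has prior mean α/(α+β) and prior sample size α+β.
So α+β = 80 and α/(α+β) = 0.53, giving α = 0.53·80 = 42.4 and β = 80 − 42.4 = 37.6.

α = 42.4, β = 37.6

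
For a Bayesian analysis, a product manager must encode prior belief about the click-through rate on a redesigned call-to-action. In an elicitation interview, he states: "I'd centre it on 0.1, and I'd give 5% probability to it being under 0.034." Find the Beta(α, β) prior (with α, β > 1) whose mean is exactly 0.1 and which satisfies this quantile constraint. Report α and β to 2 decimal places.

α ≈ 3.71, β ≈ 33.42

With mean 0.1 fixed, write α = 0.1s, β = 0.9s where s = α+β.
Need P(θ < 0.034) = 0.05 under Beta(0.1s, 0.9s). Normal approximation: (q−m)/√(m(1−m)/s) ≈ z_{0.05} = -1.64, so s ≈ 0.1·0.9·(-1.64)²/(0.034−0.1)² = 55.9.
At s = 55.9: P(θ<0.034) ≈ 0.018. Adjusting to match 0.05 gives s ≈ 37.13.
So α = 0.1·37.13 ≈ 3.71, β = 0.9·37.13 ≈ 33.42.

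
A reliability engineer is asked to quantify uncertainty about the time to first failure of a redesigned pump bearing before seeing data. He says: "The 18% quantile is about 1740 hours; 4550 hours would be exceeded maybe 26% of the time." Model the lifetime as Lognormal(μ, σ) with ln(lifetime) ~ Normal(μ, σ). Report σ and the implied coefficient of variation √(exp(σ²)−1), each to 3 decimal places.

If T ~ Lognormal(μ,σ) then ln T ~ Normal(μ,σ), so the p-quantile of ln T is μ + z_p·σ.
ln(1740) = 7.462 and ln(4550) = 8.423; z_{0.18} = -0.9154, z_{0.74} = 0.6433.
σ = (8.423 − 7.462)/(0.6433 − (-0.9154)) = 0.617.
μ = 7.462 − (-0.9154)·0.617 = 8.026.
CV = √(exp(σ²)−1) = √(exp(0.3803)−1) = 0.680.

σ ≈ 0.617, CV ≈ 0.680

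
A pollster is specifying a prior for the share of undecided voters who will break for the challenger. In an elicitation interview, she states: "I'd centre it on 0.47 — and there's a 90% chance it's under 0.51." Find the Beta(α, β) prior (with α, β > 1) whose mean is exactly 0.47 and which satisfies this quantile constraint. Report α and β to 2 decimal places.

α ≈ 120.33, β ≈ 135.69

With mean 0.47 fixed, write α = 0.47s, β = 0.53s where s = α+β.
Need P(θ < 0.51) = 0.9 under Beta(0.47s, 0.53s). Normal approximation: (q−m)/√(m(1−m)/s) ≈ z_{0.9} = 1.28, so s ≈ 0.47·0.53·(1.28)²/(0.51−0.47)² = 255.7.
At s = 255.7: P(θ<0.51) ≈ 0.900. Adjusting to match 0.9 gives s ≈ 256.02.
So α = 0.47·256.02 ≈ 120.33, β = 0.53·256.02 ≈ 135.69.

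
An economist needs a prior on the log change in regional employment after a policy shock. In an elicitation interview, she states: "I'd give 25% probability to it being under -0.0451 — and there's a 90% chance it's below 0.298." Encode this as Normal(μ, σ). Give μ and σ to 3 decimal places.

For Normal(μ,σ), the p-quantile is μ + z_p·σ. Here z_{0.25} = -0.6745, z_{0.9} = 1.282.
So -0.0451 = μ − 0.6745σ and 0.298 = μ + 1.282σ.
Subtracting: σ = (0.298 − -0.0451)/(1.282 − (-0.6745)) = 0.175.
Then μ = -0.0451 − (-0.6745)·0.175 = 0.073.

μ = 0.073, σ = 0.175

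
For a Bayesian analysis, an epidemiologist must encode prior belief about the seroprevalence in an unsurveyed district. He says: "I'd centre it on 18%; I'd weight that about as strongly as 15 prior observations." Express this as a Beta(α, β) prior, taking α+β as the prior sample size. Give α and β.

α = 2.7, β = 12.3

Under the effective-sample-size interpretation, Beta(α, β) has prior mean α/(α+β) and prior sample size α+β.
So α+β = 15 and α/(α+β) = 0.18, giving α = 0.18·15 = 2.7 and β = 15 − 2.7 = 12.3.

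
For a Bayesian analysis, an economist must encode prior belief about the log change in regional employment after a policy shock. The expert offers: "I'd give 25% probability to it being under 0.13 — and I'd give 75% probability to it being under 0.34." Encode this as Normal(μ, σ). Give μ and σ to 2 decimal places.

μ = 0.24, σ = 0.16

For Normal(μ,σ), the p-quantile is μ + z_p·σ. Here z_{0.25} = -0.6745, z_{0.75} = 0.6745.
So 0.13 = μ − 0.6745σ and 0.34 = μ + 0.6745σ.
Subtracting: σ = (0.34 − 0.13)/(0.6745 − (-0.6745)) = 0.16.
Then μ = 0.13 − (-0.6745)·0.16 = 0.24.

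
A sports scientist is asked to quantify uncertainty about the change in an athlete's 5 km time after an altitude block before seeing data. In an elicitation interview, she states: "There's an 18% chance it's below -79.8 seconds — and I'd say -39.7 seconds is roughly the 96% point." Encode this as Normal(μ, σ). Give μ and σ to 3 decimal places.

μ = -66.032, σ = 15.041

For Normal(μ,σ), the p-quantile is μ + z_p·σ. Here z_{0.18} = -0.9154, z_{0.96} = 1.751.
So -79.8 = μ − 0.9154σ and -39.7 = μ + 1.751σ.
Subtracting: σ = (-39.7 − -79.8)/(1.751 − (-0.9154)) = 15.041.
Then μ = -79.8 − (-0.9154)·15.041 = -66.032.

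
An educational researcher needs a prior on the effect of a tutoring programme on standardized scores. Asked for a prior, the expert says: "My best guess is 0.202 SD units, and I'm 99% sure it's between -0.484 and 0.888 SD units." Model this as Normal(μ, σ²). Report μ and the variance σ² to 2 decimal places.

A symmetric 99% interval runs μ ± z·σ with z = 2.576.
Half-width = 0.686, so σ = 0.686/2.576 = 0.266 and σ² = 0.07.
μ is the stated best guess, 0.20.

μ = 0.20, σ² = 0.07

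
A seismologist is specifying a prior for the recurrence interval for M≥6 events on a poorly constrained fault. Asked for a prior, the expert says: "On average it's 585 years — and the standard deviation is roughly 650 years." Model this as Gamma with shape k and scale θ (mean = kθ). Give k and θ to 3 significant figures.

k ≈ 0.81, θ ≈ 722

For Gamma(k, scale θ): mean = kθ, variance = kθ², so CV = 1/√k.
CV = SD/mean = 650/585 = 1.111, hence k = 1/CV² = 0.81.
Then θ = mean/k = 585/0.81 = 722.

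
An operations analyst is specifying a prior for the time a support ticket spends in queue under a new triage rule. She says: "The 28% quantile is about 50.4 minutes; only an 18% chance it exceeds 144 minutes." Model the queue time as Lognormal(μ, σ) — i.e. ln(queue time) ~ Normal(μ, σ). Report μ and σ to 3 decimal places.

If T ~ Lognormal(μ,σ) then ln T ~ Normal(μ,σ), so the p-quantile of ln T is μ + z_p·σ.
ln(50.4) = 3.92 and ln(144) = 4.97; z_{0.28} = -0.5828, z_{0.82} = 0.9154.
σ = (4.97 − 3.92)/(0.9154 − (-0.5828)) = 0.701.
μ = 3.92 − (-0.5828)·0.701 = 4.328.

μ ≈ 4.328, σ ≈ 0.701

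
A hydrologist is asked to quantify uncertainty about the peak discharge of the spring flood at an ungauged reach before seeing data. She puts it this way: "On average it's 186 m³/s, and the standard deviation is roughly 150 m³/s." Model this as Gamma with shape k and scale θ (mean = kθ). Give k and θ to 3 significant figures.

k ≈ 1.54, θ ≈ 121

For Gamma(k, scale θ): mean = kθ, variance = kθ², so CV = 1/√k.
CV = SD/mean = 150/186 = 0.8065, hence k = 1/CV² = 1.54.
Then θ = mean/k = 186/1.54 = 121.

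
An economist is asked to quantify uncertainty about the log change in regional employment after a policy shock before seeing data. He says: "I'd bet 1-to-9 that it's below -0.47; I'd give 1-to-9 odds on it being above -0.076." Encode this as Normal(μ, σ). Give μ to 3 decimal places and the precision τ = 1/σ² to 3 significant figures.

μ = -0.273, τ = 42.3

For Normal(μ,σ), the p-quantile is μ + z_p·σ. Here z_{0.1} = -1.282, z_{0.9} = 1.282.
So -0.47 = μ − 1.282σ and -0.076 = μ + 1.282σ.
Subtracting: σ = (-0.076 − -0.47)/(1.282 − (-1.282)) = 0.154.
Then μ = -0.47 − (-1.282)·0.154 = -0.273.
Precision τ = 1/σ² = 1/0.1537² = 42.3.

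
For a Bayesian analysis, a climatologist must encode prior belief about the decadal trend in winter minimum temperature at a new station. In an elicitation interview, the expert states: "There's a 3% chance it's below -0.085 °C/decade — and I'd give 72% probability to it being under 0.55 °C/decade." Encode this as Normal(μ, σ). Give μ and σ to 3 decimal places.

μ = 0.400, σ = 0.258

For Normal(μ,σ), the p-quantile is μ + z_p·σ. Here z_{0.03} = -1.881, z_{0.72} = 0.5828.
So -0.085 = μ − 1.881σ and 0.55 = μ + 0.5828σ.
Subtracting: σ = (0.55 − -0.085)/(0.5828 − (-1.881)) = 0.258.
Then μ = -0.085 − (-1.881)·0.258 = 0.400.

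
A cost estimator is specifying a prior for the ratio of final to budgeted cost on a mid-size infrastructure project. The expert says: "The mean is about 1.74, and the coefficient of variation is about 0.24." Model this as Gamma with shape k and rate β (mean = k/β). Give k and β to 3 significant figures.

For Gamma(k, rate β): mean = k/β, variance = k/β², so CV = 1/√k.
CV = 0.24, hence k = 1/CV² = 17.4.
Then β = k/mean = 17.4/1.74 = 9.98.

k ≈ 17.4, β ≈ 9.98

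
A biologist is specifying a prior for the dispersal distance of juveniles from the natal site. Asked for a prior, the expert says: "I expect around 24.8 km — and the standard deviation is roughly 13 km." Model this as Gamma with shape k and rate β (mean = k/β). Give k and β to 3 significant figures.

k ≈ 3.64, β ≈ 0.147

For Gamma(k, rate β): mean = k/β, variance = k/β², so CV = 1/√k.
CV = SD/mean = 13/24.8 = 0.5242, hence k = 1/CV² = 3.64.
Then β = k/mean = 3.64/24.8 = 0.147.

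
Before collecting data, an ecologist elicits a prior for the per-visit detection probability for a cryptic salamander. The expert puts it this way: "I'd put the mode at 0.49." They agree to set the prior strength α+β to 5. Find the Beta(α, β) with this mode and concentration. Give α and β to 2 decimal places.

α = 2.47, β = 2.53

For α,β > 1 the Beta mode is (α−1)/(α+β−2). With α+β = 5, the mode is (α−1)/3.
Set (α−1)/3 = 0.49 → α = 1 + 0.49·3 = 2.47.
β = 5 − α = 2.53.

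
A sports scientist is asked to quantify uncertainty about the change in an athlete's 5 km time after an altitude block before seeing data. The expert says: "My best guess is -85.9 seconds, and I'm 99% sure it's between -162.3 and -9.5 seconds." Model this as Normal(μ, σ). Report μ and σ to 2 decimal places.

μ = -85.90, σ = 29.66

A symmetric 99% interval runs μ ± z·σ with z = 2.576.
Half-width = 76.4, so σ = 76.4/2.576 = 29.66.
μ is the stated best guess, -85.90.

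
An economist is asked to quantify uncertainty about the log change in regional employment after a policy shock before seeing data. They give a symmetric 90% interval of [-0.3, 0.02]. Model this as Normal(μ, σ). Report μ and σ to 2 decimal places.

μ = -0.14, σ = 0.10

A symmetric 90% interval runs μ ± z·σ with z = 1.645.
Half-width = 0.16, so σ = 0.16/1.645 = 0.10.
μ is the interval midpoint, -0.14.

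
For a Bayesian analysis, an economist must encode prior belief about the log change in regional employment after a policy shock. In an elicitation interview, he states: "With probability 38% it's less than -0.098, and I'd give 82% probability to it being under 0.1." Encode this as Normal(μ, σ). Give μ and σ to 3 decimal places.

μ = -0.048, σ = 0.162

The p-quantile of Normal(μ,σ) is μ + z_p·σ, with z_{0.38} = -0.3055 and z_{0.82} = 0.9154.
Eliminate σ: μ = (z₂·x₁ − z₁·x₂)/(z₂ − z₁) = (0.9154·-0.098 − (-0.3055)·0.1)/1.221 = -0.048.
Then σ = (x₂ − x₁)/(z₂ − z₁) = (0.1 − -0.098)/1.221 = 0.162.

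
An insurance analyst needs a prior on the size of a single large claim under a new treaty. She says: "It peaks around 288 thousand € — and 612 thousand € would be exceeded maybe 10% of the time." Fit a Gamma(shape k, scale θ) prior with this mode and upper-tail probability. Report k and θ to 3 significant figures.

k ≈ 4.38, θ ≈ 85.2

Gamma(k,θ) with k>1 has mode (k−1)θ, so θ = 288/(k−1).
Need P(X < 612) = 0.9 with θ tied to k this way. Start at k = 2, θ = 288: P(X<612) ≈ 0.627.
Too low — raise k to concentrate. Iterating converges to k ≈ 4.38.
Then θ = 288/(4.38−1) ≈ 85.2.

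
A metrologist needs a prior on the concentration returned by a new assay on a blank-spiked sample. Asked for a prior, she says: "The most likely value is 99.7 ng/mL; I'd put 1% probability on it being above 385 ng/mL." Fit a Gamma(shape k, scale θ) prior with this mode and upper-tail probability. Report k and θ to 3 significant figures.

k ≈ 3.31, θ ≈ 43.1

Gamma(k,θ) with k>1 has mode (k−1)θ, so θ = 99.7/(k−1).
Need P(X < 385) = 0.99 with θ tied to k this way. Start at k = 2, θ = 99.7: P(X<385) ≈ 0.898.
Too low — raise k to concentrate. Iterating converges to k ≈ 3.31.
Then θ = 99.7/(3.31−1) ≈ 43.1.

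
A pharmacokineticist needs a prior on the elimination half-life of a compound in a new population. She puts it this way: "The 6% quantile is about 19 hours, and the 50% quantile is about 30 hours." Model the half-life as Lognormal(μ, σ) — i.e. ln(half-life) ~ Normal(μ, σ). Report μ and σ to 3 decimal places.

If T ~ Lognormal(μ,σ) then ln T ~ Normal(μ,σ), so the p-quantile of ln T is μ + z_p·σ.
ln(19) = 2.944 and ln(30) = 3.401; z_{0.06} = -1.555, z_{0.5} = 0.
σ = (3.401 − 2.944)/(0 − (-1.555)) = 0.294.
μ = 2.944 − (-1.555)·0.294 = 3.401.

μ ≈ 3.401, σ ≈ 0.294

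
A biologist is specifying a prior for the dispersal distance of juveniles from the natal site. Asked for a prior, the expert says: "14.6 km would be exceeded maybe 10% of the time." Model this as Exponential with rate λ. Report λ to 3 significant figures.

λ ≈ 0.158

P(T > 14.6) = e^(−λ·14.6) = 0.1, so λ = −ln(0.1)/14.6 = 0.158.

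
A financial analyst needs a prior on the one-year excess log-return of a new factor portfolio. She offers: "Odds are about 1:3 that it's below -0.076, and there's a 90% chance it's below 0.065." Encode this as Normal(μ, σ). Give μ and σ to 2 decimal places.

The p-quantile of Normal(μ,σ) is μ + z_p·σ, with z_{0.25} = -0.6745 and z_{0.9} = 1.282.
Eliminate σ: μ = (z₂·x₁ − z₁·x₂)/(z₂ − z₁) = (1.282·-0.076 − (-0.6745)·0.065)/1.956 = -0.03.
Then σ = (x₂ − x₁)/(z₂ − z₁) = (0.065 − -0.076)/1.956 = 0.07.

μ = -0.03, σ = 0.07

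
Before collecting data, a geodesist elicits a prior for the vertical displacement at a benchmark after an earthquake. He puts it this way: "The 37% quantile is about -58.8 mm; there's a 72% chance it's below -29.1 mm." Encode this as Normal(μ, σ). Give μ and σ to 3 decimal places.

μ = -48.025, σ = 32.470

For Normal(μ,σ), the p-quantile is μ + z_p·σ. Here z_{0.37} = -0.3319, z_{0.72} = 0.5828.
So -58.8 = μ − 0.3319σ and -29.1 = μ + 0.5828σ.
Subtracting: σ = (-29.1 − -58.8)/(0.5828 − (-0.3319)) = 32.470.
Then μ = -58.8 − (-0.3319)·32.470 = -48.025.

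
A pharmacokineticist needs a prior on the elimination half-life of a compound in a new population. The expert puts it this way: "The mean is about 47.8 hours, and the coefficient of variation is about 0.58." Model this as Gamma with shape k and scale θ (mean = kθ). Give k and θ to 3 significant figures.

k ≈ 2.97, θ ≈ 16.1

For Gamma(k, scale θ): mean = kθ, variance = kθ², so CV = 1/√k.
CV = 0.58, hence k = 1/CV² = 2.97.
Then θ = mean/k = 47.8/2.97 = 16.1.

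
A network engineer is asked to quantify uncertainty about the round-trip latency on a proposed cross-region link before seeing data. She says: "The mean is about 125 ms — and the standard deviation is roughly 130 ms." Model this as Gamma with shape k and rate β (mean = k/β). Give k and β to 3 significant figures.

For Gamma(k, rate β): mean = k/β, variance = k/β², so CV = 1/√k.
CV = SD/mean = 130/125 = 1.04, hence k = 1/CV² = 0.925.
Then β = k/mean = 0.925/125 = 0.0074.

k ≈ 0.925, β ≈ 0.0074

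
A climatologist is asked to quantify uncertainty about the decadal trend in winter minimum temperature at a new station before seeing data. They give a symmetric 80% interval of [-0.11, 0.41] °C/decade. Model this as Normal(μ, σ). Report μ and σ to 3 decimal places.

μ = 0.150, σ = 0.203

A symmetric 80% interval runs μ ± z·σ with z = 1.282.
Half-width = 0.26, so σ = 0.26/1.282 = 0.203.
μ is the interval midpoint, 0.150.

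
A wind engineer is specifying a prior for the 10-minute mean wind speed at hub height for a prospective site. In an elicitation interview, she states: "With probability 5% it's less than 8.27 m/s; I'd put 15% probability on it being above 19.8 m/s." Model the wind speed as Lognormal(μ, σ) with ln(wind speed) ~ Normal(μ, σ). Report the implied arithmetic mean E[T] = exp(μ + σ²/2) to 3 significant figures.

If T ~ Lognormal(μ,σ) then ln T ~ Normal(μ,σ), so the p-quantile of ln T is μ + z_p·σ.
ln(8.27) = 2.113 and ln(19.8) = 2.986; z_{0.05} = -1.645, z_{0.85} = 1.036.
σ = (2.986 − 2.113)/(1.036 − (-1.645)) = 0.326.
μ = 2.113 − (-1.645)·0.326 = 2.648.
E[T] = exp(μ + σ²/2) = exp(2.648 + 0.0530) = 14.9 m/s.

E[T] ≈ 14.9 m/s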